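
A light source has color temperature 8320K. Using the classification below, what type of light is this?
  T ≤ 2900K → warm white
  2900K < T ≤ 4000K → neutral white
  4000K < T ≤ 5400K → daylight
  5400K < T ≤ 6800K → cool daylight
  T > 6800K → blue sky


Temperature: 8320K
8320K > 6800K → blue sky
Classification: blue sky


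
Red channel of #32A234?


Color: #32A234
R = 32 = 50
G = A2 = 162
B = 34 = 52
Red = 50


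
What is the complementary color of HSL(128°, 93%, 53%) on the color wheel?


Complement = opposite side of color wheel = hue + 180°
H' = (128 + 180) mod 360 = 308°
S and L unchanged.
= HSL(308°, 93%, 53%)


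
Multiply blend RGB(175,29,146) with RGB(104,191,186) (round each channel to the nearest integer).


Multiply: C = A×B/255, rounded to nearest integer
R: 175×104/255 = 18200/255 ≈ 71.373 → 71
G: 29×191/255 = 5539/255 ≈ 21.722 → 22
B: 146×186/255 = 27156/255 ≈ 106.494 → 106
= RGB(71, 22, 106)


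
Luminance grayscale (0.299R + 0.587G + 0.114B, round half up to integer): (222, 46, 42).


Gray = 0.299×R + 0.587×G + 0.114×B
Gray = 0.299×222 + 0.587×46 + 0.114×42
Gray = 66.378 + 27.002 + 4.788
Gray = 98.168 → round half up → 98
Gray = 98


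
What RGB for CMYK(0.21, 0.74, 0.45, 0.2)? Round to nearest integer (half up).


R = 255 × (1-C) × (1-K) = 255 × 0.79 × 0.80 = 161.16 → 161
G = 255 × (1-M) × (1-K) = 255 × 0.26 × 0.80 = 53.04 → 53
B = 255 × (1-Y) × (1-K) = 255 × 0.55 × 0.80 = 112.2 → 112
= RGB(161, 53, 112)


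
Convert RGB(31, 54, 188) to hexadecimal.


R = 31 → 1F (hex)
G = 54 → 36 (hex)
B = 188 → BC (hex)
Hex = #1F36BC


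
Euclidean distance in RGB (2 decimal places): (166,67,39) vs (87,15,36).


d = √[(R₁-R₂)² + (G₁-G₂)² + (B₁-B₂)²]
d = √[(166-87)² + (67-15)² + (39-36)²]
d = √[6241 + 2704 + 9]
d = √8954
d ≈ 94.63


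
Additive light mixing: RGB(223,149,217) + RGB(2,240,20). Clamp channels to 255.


Additive: each channel = min(255, C₁+C₂)
R: 223+2 = 225 → 225
G: 149+240 = 389 → 255
B: 217+20 = 237 → 237
= RGB(225, 255, 237)


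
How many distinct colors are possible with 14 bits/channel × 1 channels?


Total bits = 14 bits/channel × 1 channels = 14 bits
Distinct colors = 2^14
= 16,384 colors


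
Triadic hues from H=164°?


Triadic: equally spaced at 120° intervals
H1 = 164°
H2 = (164 + 120) mod 360 = 284°
H3 = (164 + 240) mod 360 = 44°
Triadic = 164°, 284°, 44°


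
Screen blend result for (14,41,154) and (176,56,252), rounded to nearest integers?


Screen: C = 255 - (255-A)×(255-B)/255, rounded to nearest integer
R: 255 - (255-14)×(255-176)/255 = 255 - 19039/255 ≈ 255 - 74.663 = 180.337 → 180
G: 255 - (255-41)×(255-56)/255 = 255 - 42586/255 ≈ 255 - 167.004 = 87.996 → 88
B: 255 - (255-154)×(255-252)/255 = 255 - 303/255 ≈ 255 - 1.188 = 253.812 → 254
= RGB(180, 88, 254)


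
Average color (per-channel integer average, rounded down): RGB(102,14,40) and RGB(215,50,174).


Midpoint: each channel = ⌊(C₁+C₂)/2⌋
R: ⌊(102+215)/2⌋ = 158
G: ⌊(14+50)/2⌋ = 32
B: ⌊(40+174)/2⌋ = 107
= RGB(158, 32, 107)


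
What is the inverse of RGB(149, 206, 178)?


Invert: (255-R, 255-G, 255-B)
R: 255-149 = 106
G: 255-206 = 49
B: 255-178 = 77
= RGB(106, 49, 77)


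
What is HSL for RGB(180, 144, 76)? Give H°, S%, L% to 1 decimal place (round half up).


Normalize: R'=180/255≈0.7059, G'=144/255≈0.5647, B'=76/255≈0.2980
Max=180/255, Min=76/255, Δ=Max-Min=104/255
L = (Max+Min)/2 = (180+76)/510 = 256/510 = 0.50196… → L = 50.2%
L > 0.5 → S = Δ/(2-Max-Min) = 104/(510-180-76) = 104/254 = 0.40944… → S = 40.9%
(the 1/255 factors cancel in S and H, so raw channel differences can be used)
Max is R' → H = 60 × (((G-B)/Δ) mod 6) = 60 × (((144-76)/104) mod 6)
  68/104 = 0.6538…
  H = 60 × 0.6538… = 39.230…° → H = 39.2°
= HSL(39.2°, 40.9%, 50.2%)


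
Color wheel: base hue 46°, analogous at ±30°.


Base hue: 46°
Left analog: (46 - 30) mod 360 = 16°
Right analog: (46 + 30) mod 360 = 76°
Analogous hues = 16° and 76°


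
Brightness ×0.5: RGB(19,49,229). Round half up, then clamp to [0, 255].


Multiply each channel by 0.5, round half up, clamp to [0, 255]
R: 19×0.5 = 9.5 → round → 10
G: 49×0.5 = 24.5 → round → 25
B: 229×0.5 = 114.5 → round → 115
= RGB(10, 25, 115)


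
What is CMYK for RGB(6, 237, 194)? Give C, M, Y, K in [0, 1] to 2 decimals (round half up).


R'=6/255≈0.0235, G'=237/255≈0.9294, B'=194/255≈0.7608
K = 1 - max(R',G',B') = 1 - 237/255 = 18/255 = 0.07058… → 0.07
(1-R'-K)/(1-K) simplifies to (max-R)/max with max = 237:
C = (237-6)/237 = 231/237 = 0.97468… → 0.97
M = (237-237)/237 = 0/237 = 0 → 0.00
Y = (237-194)/237 = 43/237 = 0.18143… → 0.18
= CMYK(0.97, 0.00, 0.18, 0.07)


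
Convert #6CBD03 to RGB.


6C → 108 (R)
BD → 189 (G)
03 → 3 (B)
= RGB(108, 189, 3)


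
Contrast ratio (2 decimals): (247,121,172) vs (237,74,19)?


Linearize each sRGB channel c=v/255: c/12.92 if c ≤ 0.04045 else ((c+0.055)/1.055)^2.4
L = 0.2126×R_lin + 0.7152×G_lin + 0.0722×B_lin
Color 1 (247,121,172):
  R=247: 247/255≈0.9686 > 0.04045 → ((0.9686+0.055)/1.055)^2.4 ≈ 0.93011
  G=121: 121/255≈0.4745 > 0.04045 → ((0.4745+0.055)/1.055)^2.4 ≈ 0.19120
  B=172: 172/255≈0.6745 > 0.04045 → ((0.6745+0.055)/1.055)^2.4 ≈ 0.41254
  L1 = 0.2126×0.93011 + 0.7152×0.19120 + 0.0722×0.41254 ≈ 0.36427
Color 2 (237,74,19):
  R=237: 237/255≈0.9294 > 0.04045 → ((0.9294+0.055)/1.055)^2.4 ≈ 0.84687
  G=74: 74/255≈0.2902 > 0.04045 → ((0.2902+0.055)/1.055)^2.4 ≈ 0.06848
  B=19: 19/255≈0.0745 > 0.04045 → ((0.0745+0.055)/1.055)^2.4 ≈ 0.00651
  L2 = 0.2126×0.84687 + 0.7152×0.06848 + 0.0722×0.00651 ≈ 0.22949
Lighter = 0.36427, Darker = 0.22949
Ratio = (L_lighter + 0.05) / (L_darker + 0.05)
Ratio = (0.36427 + 0.05) / (0.22949 + 0.05) = 0.41427 / 0.27949 ≈ 1.4822
Ratio ≈ 1.48:1


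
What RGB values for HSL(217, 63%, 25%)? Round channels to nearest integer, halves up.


H=217°, S=0.63, L=0.25
C = (1-|2L-1|)×S = (1-|-0.50|)×0.63 = 0.315
H' = H/60 = 217/60 ≈ 3.6167; X = C×(1-|H' mod 2 - 1|) = 0.12075
m = L - C/2 = 0.25 - 0.1575 = 0.0925
Sector ⌊H'⌋ = 3 → (R',G',B') = (0.0, 0.12075, 0.315)
RGB = ((R'+m)×255, (G'+m)×255, (B'+m)×255) = (23.5875, 54.37875, 103.9125)
Round half up → RGB(24, 54, 104)


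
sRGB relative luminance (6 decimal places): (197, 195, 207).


Linearize each channel (sRGB transfer function): c = v/255; c_lin = c/12.92 if c ≤ 0.04045, else ((c+0.055)/1.055)^2.4
  R: 197/255 ≈ 0.772549 > 0.04045 → ((0.772549+0.055)/1.055)^2.4 ≈ 0.558340
  G: 195/255 ≈ 0.764706 > 0.04045 → ((0.764706+0.055)/1.055)^2.4 ≈ 0.545724
  B: 207/255 ≈ 0.811765 > 0.04045 → ((0.811765+0.055)/1.055)^2.4 ≈ 0.623960
R_lin = 0.558340, G_lin = 0.545724, B_lin = 0.623960
L = 0.2126×R + 0.7152×G + 0.0722×B
L = 0.2126×0.558340 + 0.7152×0.545724 + 0.0722×0.623960
L ≈ 0.554055


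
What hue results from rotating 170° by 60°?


New hue = (H + rotation) mod 360
New hue = (170 + 60) mod 360
= 230 mod 360
= 230°


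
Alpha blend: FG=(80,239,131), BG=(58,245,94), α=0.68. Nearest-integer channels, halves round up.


C = α×F + (1-α)×B, with 1-α = 0.32
R: 0.68×80 + 0.32×58 = 54.40 + 18.56 = 72.96 → 73
G: 0.68×239 + 0.32×245 = 162.52 + 78.40 = 240.92 → 241
B: 0.68×131 + 0.32×94 = 89.08 + 30.08 = 119.16 → 119
= RGB(73, 241, 119)


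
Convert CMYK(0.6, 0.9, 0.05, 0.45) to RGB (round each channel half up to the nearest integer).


R = 255 × (1-C) × (1-K) = 255 × 0.40 × 0.55 = 56.1 → 56
G = 255 × (1-M) × (1-K) = 255 × 0.10 × 0.55 = 14.025 → 14
B = 255 × (1-Y) × (1-K) = 255 × 0.95 × 0.55 = 133.2375 → 133
= RGB(56, 14, 133)


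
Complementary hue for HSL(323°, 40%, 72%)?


Complement = opposite side of color wheel = hue + 180°
H' = (323 + 180) mod 360 = 143°
S and L unchanged.
= HSL(143°, 40%, 72%)


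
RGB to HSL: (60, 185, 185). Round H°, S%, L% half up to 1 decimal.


Normalize: R'=60/255≈0.2353, G'=185/255≈0.7255, B'=185/255≈0.7255
Max=185/255, Min=60/255, Δ=Max-Min=125/255
L = (Max+Min)/2 = (185+60)/510 = 245/510 = 0.48039… → L = 48.0%
L ≤ 0.5 → S = Δ/(Max+Min) = 125/(185+60) = 125/245 = 0.51020… → S = 51.0%
(the 1/255 factors cancel in S and H, so raw channel differences can be used)
Max is G' → H = 60 × ((B-R)/Δ + 2) = 60 × ((185-60)/125 + 2)
  125/125 + 2 = 1 + 2 = 3
  H = 60 × 3 = 180° → H = 180.0°
= HSL(180.0°, 51.0%, 48.0%)


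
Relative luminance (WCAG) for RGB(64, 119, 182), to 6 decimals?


Linearize each channel (sRGB transfer function): c = v/255; c_lin = c/12.92 if c ≤ 0.04045, else ((c+0.055)/1.055)^2.4
  R: 64/255 ≈ 0.250980 > 0.04045 → ((0.250980+0.055)/1.055)^2.4 ≈ 0.051269
  G: 119/255 ≈ 0.466667 > 0.04045 → ((0.466667+0.055)/1.055)^2.4 ≈ 0.184475
  B: 182/255 ≈ 0.713725 > 0.04045 → ((0.713725+0.055)/1.055)^2.4 ≈ 0.467784
R_lin = 0.051269, G_lin = 0.184475, B_lin = 0.467784
L = 0.2126×R + 0.7152×G + 0.0722×B
L = 0.2126×0.051269 + 0.7152×0.184475 + 0.0722×0.467784
L ≈ 0.176610


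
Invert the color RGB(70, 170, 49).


Invert: (255-R, 255-G, 255-B)
R: 255-70 = 185
G: 255-170 = 85
B: 255-49 = 206
= RGB(185, 85, 206)


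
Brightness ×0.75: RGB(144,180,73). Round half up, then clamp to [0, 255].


Multiply each channel by 0.75, round half up, clamp to [0, 255]
R: 144×0.75 = 108
G: 180×0.75 = 135
B: 73×0.75 = 54.75 → round → 55
= RGB(108, 135, 55)


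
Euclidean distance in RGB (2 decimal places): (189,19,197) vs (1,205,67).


d = √[(R₁-R₂)² + (G₁-G₂)² + (B₁-B₂)²]
d = √[(189-1)² + (19-205)² + (197-67)²]
d = √[35344 + 34596 + 16900]
d = √86840
d ≈ 294.69


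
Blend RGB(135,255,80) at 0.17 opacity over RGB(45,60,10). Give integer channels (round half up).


C = α×F + (1-α)×B, with 1-α = 0.83
R: 0.17×135 + 0.83×45 = 22.95 + 37.35 = 60.30 → 60
G: 0.17×255 + 0.83×60 = 43.35 + 49.80 = 93.15 → 93
B: 0.17×80 + 0.83×10 = 13.60 + 8.30 = 21.90 → 22
= RGB(60, 93, 22)


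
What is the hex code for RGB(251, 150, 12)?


R = 251 → FB (hex)
G = 150 → 96 (hex)
B = 12 → 0C (hex)
Hex = #FB960C


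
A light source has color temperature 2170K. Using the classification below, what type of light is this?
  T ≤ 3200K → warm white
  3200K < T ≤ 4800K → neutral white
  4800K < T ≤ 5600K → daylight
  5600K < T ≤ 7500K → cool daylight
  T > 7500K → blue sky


Temperature: 2170K
2170K ≤ 3200K → warm white
Classification: warm white


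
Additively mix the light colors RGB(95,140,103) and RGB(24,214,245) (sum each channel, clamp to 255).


Additive: each channel = min(255, C₁+C₂)
R: 95+24 = 119 → 119
G: 140+214 = 354 → 255
B: 103+245 = 348 → 255
= RGB(119, 255, 255)


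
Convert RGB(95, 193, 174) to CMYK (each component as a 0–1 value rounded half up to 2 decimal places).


R'=95/255≈0.3725, G'=193/255≈0.7569, B'=174/255≈0.6824
K = 1 - max(R',G',B') = 1 - 193/255 = 62/255 = 0.24313… → 0.24
(1-R'-K)/(1-K) simplifies to (max-R)/max with max = 193:
C = (193-95)/193 = 98/193 = 0.50777… → 0.51
M = (193-193)/193 = 0/193 = 0 → 0.00
Y = (193-174)/193 = 19/193 = 0.09844… → 0.10
= CMYK(0.51, 0.00, 0.10, 0.24)


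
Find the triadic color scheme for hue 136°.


Triadic: equally spaced at 120° intervals
H1 = 136°
H2 = (136 + 120) mod 360 = 256°
H3 = (136 + 240) mod 360 = 16°
Triadic = 136°, 256°, 16°


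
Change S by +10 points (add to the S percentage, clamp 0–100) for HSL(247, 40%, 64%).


Original S = 40%
Adjustment = +10 percentage points
New S = 40 + (10) = 50
Clamp to [0, 100] → 50
= HSL(247°, 50%, 64%)


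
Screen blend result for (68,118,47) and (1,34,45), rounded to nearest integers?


Screen: C = 255 - (255-A)×(255-B)/255, rounded to nearest integer
R: 255 - (255-68)×(255-1)/255 = 255 - 47498/255 ≈ 255 - 186.267 = 68.733 → 69
G: 255 - (255-118)×(255-34)/255 = 255 - 30277/255 ≈ 255 - 118.733 = 136.267 → 136
B: 255 - (255-47)×(255-45)/255 = 255 - 43680/255 ≈ 255 - 171.294 = 83.706 → 84
= RGB(69, 136, 84)


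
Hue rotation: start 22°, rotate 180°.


New hue = (H + rotation) mod 360
New hue = (22 + 180) mod 360
= 202 mod 360
= 202°


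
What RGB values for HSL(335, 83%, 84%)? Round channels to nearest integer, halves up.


H=335°, S=0.83, L=0.84
C = (1-|2L-1|)×S = (1-|0.68|)×0.83 = 0.2656
H' = H/60 = 335/60 ≈ 5.5833; X = C×(1-|H' mod 2 - 1|) ≈ 0.1107
m = L - C/2 = 0.84 - 0.1328 = 0.7072
Sector ⌊H'⌋ = 5 → (R',G',B') = (0.2656, 0.0, ≈0.1107)
RGB = ((R'+m)×255, (G'+m)×255, (B'+m)×255) = (248.064, 180.336, 208.556)
Round half up → RGB(248, 180, 209)


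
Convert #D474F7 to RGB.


D4 → 212 (R)
74 → 116 (G)
F7 → 247 (B)
= RGB(212, 116, 247)


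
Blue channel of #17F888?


Color: #17F888
R = 17 = 23
G = F8 = 248
B = 88 = 136
Blue = 136


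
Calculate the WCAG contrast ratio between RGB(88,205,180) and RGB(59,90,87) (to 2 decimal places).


Linearize each sRGB channel c=v/255: c/12.92 if c ≤ 0.04045 else ((c+0.055)/1.055)^2.4
L = 0.2126×R_lin + 0.7152×G_lin + 0.0722×B_lin
Color 1 (88,205,180):
  R=88: 88/255≈0.3451 > 0.04045 → ((0.3451+0.055)/1.055)^2.4 ≈ 0.09759
  G=205: 205/255≈0.8039 > 0.04045 → ((0.8039+0.055)/1.055)^2.4 ≈ 0.61050
  B=180: 180/255≈0.7059 > 0.04045 → ((0.7059+0.055)/1.055)^2.4 ≈ 0.45641
  L1 = 0.2126×0.09759 + 0.7152×0.61050 + 0.0722×0.45641 ≈ 0.49033
Color 2 (59,90,87):
  R=59: 59/255≈0.2314 > 0.04045 → ((0.2314+0.055)/1.055)^2.4 ≈ 0.04374
  G=90: 90/255≈0.3529 > 0.04045 → ((0.3529+0.055)/1.055)^2.4 ≈ 0.10224
  B=87: 87/255≈0.3412 > 0.04045 → ((0.3412+0.055)/1.055)^2.4 ≈ 0.09531
  L2 = 0.2126×0.04374 + 0.7152×0.10224 + 0.0722×0.09531 ≈ 0.08930
Lighter = 0.49033, Darker = 0.08930
Ratio = (L_lighter + 0.05) / (L_darker + 0.05)
Ratio = (0.49033 + 0.05) / (0.08930 + 0.05) = 0.54033 / 0.13930 ≈ 3.8788
Ratio ≈ 3.88:1


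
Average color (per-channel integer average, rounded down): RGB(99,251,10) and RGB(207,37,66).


Midpoint: each channel = ⌊(C₁+C₂)/2⌋
R: ⌊(99+207)/2⌋ = 153
G: ⌊(251+37)/2⌋ = 144
B: ⌊(10+66)/2⌋ = 38
= RGB(153, 144, 38)


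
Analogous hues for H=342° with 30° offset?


Base hue: 342°
Left analog: (342 - 30) mod 360 = 312°
Right analog: (342 + 30) mod 360 = 12°
Analogous hues = 312° and 12°


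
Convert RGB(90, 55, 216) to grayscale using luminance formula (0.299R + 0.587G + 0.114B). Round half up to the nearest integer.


Gray = 0.299×R + 0.587×G + 0.114×B
Gray = 0.299×90 + 0.587×55 + 0.114×216
Gray = 26.910 + 32.285 + 24.624
Gray = 83.819 → round half up → 84
Gray = 84


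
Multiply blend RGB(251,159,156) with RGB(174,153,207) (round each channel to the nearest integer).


Multiply: C = A×B/255, rounded to nearest integer
R: 251×174/255 = 43674/255 ≈ 171.271 → 171
G: 159×153/255 = 24327/255 ≈ 95.400 → 95
B: 156×207/255 = 32292/255 ≈ 126.635 → 127
= RGB(171, 95, 127)


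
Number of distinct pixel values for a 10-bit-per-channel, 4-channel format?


Total bits = 10 bits/channel × 4 channels = 40 bits
Distinct pixel values = 2^40
= 1,099,511,627,776 pixel values


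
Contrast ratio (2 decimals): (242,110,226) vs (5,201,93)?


Linearize each sRGB channel c=v/255: c/12.92 if c ≤ 0.04045 else ((c+0.055)/1.055)^2.4
L = 0.2126×R_lin + 0.7152×G_lin + 0.0722×B_lin
Color 1 (242,110,226):
  R=242: 242/255≈0.9490 > 0.04045 → ((0.9490+0.055)/1.055)^2.4 ≈ 0.88792
  G=110: 110/255≈0.4314 > 0.04045 → ((0.4314+0.055)/1.055)^2.4 ≈ 0.15593
  B=226: 226/255≈0.8863 > 0.04045 → ((0.8863+0.055)/1.055)^2.4 ≈ 0.76052
  L1 = 0.2126×0.88792 + 0.7152×0.15593 + 0.0722×0.76052 ≈ 0.35520
Color 2 (5,201,93):
  R=5: 5/255≈0.0196 ≤ 0.04045 → 0.0196/12.92 ≈ 0.00152
  G=201: 201/255≈0.7882 > 0.04045 → ((0.7882+0.055)/1.055)^2.4 ≈ 0.58408
  B=93: 93/255≈0.3647 > 0.04045 → ((0.3647+0.055)/1.055)^2.4 ≈ 0.10946
  L2 = 0.2126×0.00152 + 0.7152×0.58408 + 0.0722×0.10946 ≈ 0.42596
Lighter = 0.42596, Darker = 0.35520
Ratio = (L_lighter + 0.05) / (L_darker + 0.05)
Ratio = (0.42596 + 0.05) / (0.35520 + 0.05) = 0.47596 / 0.40520 ≈ 1.1746
Ratio ≈ 1.17:1


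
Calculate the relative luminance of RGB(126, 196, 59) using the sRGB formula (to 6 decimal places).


Linearize each channel (sRGB transfer function): c = v/255; c_lin = c/12.92 if c ≤ 0.04045, else ((c+0.055)/1.055)^2.4
  R: 126/255 ≈ 0.494118 > 0.04045 → ((0.494118+0.055)/1.055)^2.4 ≈ 0.208637
  G: 196/255 ≈ 0.768627 > 0.04045 → ((0.768627+0.055)/1.055)^2.4 ≈ 0.552011
  B: 59/255 ≈ 0.231373 > 0.04045 → ((0.231373+0.055)/1.055)^2.4 ≈ 0.043735
R_lin = 0.208637, G_lin = 0.552011, B_lin = 0.043735
L = 0.2126×R + 0.7152×G + 0.0722×B
L = 0.2126×0.208637 + 0.7152×0.552011 + 0.0722×0.043735
L ≈ 0.442312


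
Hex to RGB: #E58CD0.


E5 → 229 (R)
8C → 140 (G)
D0 → 208 (B)
= RGB(229, 140, 208)


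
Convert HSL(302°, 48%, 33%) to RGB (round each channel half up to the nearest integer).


H=302°, S=0.48, L=0.33
C = (1-|2L-1|)×S = (1-|-0.34|)×0.48 = 0.3168
H' = H/60 = 302/60 ≈ 5.0333; X = C×(1-|H' mod 2 - 1|) = 0.30624
m = L - C/2 = 0.33 - 0.1584 = 0.1716
Sector ⌊H'⌋ = 5 → (R',G',B') = (0.3168, 0.0, 0.30624)
RGB = ((R'+m)×255, (G'+m)×255, (B'+m)×255) = (124.542, 43.758, 121.8492)
Round half up → RGB(125, 44, 122)


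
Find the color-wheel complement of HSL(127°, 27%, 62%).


Complement = opposite side of color wheel = hue + 180°
H' = (127 + 180) mod 360 = 307°
S and L unchanged.
= HSL(307°, 27%, 62%)


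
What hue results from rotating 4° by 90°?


New hue = (H + rotation) mod 360
New hue = (4 + 90) mod 360
= 94 mod 360
= 94°


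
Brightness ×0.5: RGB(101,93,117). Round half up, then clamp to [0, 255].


Multiply each channel by 0.5, round half up, clamp to [0, 255]
R: 101×0.5 = 50.5 → round → 51
G: 93×0.5 = 46.5 → round → 47
B: 117×0.5 = 58.5 → round → 59
= RGB(51, 47, 59)


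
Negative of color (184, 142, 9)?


Invert: (255-R, 255-G, 255-B)
R: 255-184 = 71
G: 255-142 = 113
B: 255-9 = 246
= RGB(71, 113, 246)


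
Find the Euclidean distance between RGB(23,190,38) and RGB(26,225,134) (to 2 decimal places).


d = √[(R₁-R₂)² + (G₁-G₂)² + (B₁-B₂)²]
d = √[(23-26)² + (190-225)² + (38-134)²]
d = √[9 + 1225 + 9216]
d = √10450
d ≈ 102.23


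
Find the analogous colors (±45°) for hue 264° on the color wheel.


Base hue: 264°
Left analog: (264 - 45) mod 360 = 219°
Right analog: (264 + 45) mod 360 = 309°
Analogous hues = 219° and 309°


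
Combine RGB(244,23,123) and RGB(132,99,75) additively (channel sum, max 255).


Additive: each channel = min(255, C₁+C₂)
R: 244+132 = 376 → 255
G: 23+99 = 122 → 122
B: 123+75 = 198 → 198
= RGB(255, 122, 198)


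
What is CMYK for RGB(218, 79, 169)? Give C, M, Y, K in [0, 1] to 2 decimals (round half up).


R'=218/255≈0.8549, G'=79/255≈0.3098, B'=169/255≈0.6627
K = 1 - max(R',G',B') = 1 - 218/255 = 37/255 = 0.14509… → 0.15
(1-R'-K)/(1-K) simplifies to (max-R)/max with max = 218:
C = (218-218)/218 = 0/218 = 0 → 0.00
M = (218-79)/218 = 139/218 = 0.63761… → 0.64
Y = (218-169)/218 = 49/218 = 0.22477… → 0.22
= CMYK(0.00, 0.64, 0.22, 0.15)


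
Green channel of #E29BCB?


Color: #E29BCB
R = E2 = 226
G = 9B = 155
B = CB = 203
Green = 155


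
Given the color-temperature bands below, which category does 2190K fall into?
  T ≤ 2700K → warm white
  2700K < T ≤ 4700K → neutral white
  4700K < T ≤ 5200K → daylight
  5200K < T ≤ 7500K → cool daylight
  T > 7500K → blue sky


Temperature: 2190K
2190K ≤ 2700K → warm white
Classification: warm white


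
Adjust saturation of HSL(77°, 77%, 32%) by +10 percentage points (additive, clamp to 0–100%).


Original S = 77%
Adjustment = +10 percentage points
New S = 77 + (10) = 87
Clamp to [0, 100] → 87
= HSL(77°, 87%, 32%)


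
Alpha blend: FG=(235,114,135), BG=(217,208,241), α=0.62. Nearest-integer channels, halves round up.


C = α×F + (1-α)×B, with 1-α = 0.38
R: 0.62×235 + 0.38×217 = 145.70 + 82.46 = 228.16 → 228
G: 0.62×114 + 0.38×208 = 70.68 + 79.04 = 149.72 → 150
B: 0.62×135 + 0.38×241 = 83.70 + 91.58 = 175.28 → 175
= RGB(228, 150, 175)


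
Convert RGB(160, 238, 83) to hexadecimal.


R = 160 → A0 (hex)
G = 238 → EE (hex)
B = 83 → 53 (hex)
Hex = #A0EE53


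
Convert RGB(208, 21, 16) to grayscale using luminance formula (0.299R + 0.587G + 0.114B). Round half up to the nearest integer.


Gray = 0.299×R + 0.587×G + 0.114×B
Gray = 0.299×208 + 0.587×21 + 0.114×16
Gray = 62.192 + 12.327 + 1.824
Gray = 76.343 → round half up → 76
Gray = 76


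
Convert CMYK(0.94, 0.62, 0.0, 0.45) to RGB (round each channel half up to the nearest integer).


R = 255 × (1-C) × (1-K) = 255 × 0.06 × 0.55 = 8.415 → 8
G = 255 × (1-M) × (1-K) = 255 × 0.38 × 0.55 = 53.295 → 53
B = 255 × (1-Y) × (1-K) = 255 × 1.00 × 0.55 = 140.25 → 140
= RGB(8, 53, 140)


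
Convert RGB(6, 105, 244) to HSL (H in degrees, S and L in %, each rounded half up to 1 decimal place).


Normalize: R'=6/255≈0.0235, G'=105/255≈0.4118, B'=244/255≈0.9569
Max=244/255, Min=6/255, Δ=Max-Min=238/255
L = (Max+Min)/2 = (244+6)/510 = 250/510 = 0.49019… → L = 49.0%
L ≤ 0.5 → S = Δ/(Max+Min) = 238/(244+6) = 238/250 = 0.952 → S = 95.2%
(the 1/255 factors cancel in S and H, so raw channel differences can be used)
Max is B' → H = 60 × ((R-G)/Δ + 4) = 60 × ((6-105)/238 + 4)
  -99/238 + 4 = -0.4159… + 4 = 3.5840…
  H = 60 × 3.5840… = 215.042…° → H = 215.0°
= HSL(215.0°, 95.2%, 49.0%)


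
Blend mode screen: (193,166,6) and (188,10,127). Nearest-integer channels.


Screen: C = 255 - (255-A)×(255-B)/255, rounded to nearest integer
R: 255 - (255-193)×(255-188)/255 = 255 - 4154/255 ≈ 255 - 16.290 = 238.710 → 239
G: 255 - (255-166)×(255-10)/255 = 255 - 21805/255 ≈ 255 - 85.510 = 169.490 → 169
B: 255 - (255-6)×(255-127)/255 = 255 - 31872/255 ≈ 255 - 124.988 = 130.012 → 130
= RGB(239, 169, 130)


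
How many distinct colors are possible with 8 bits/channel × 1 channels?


Total bits = 8 bits/channel × 1 channels = 8 bits
Distinct colors = 2^8
= 256 colors


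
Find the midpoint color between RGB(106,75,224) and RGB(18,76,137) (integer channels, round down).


Midpoint: each channel = ⌊(C₁+C₂)/2⌋
R: ⌊(106+18)/2⌋ = 62
G: ⌊(75+76)/2⌋ = 75
B: ⌊(224+137)/2⌋ = 180
= RGB(62, 75, 180)


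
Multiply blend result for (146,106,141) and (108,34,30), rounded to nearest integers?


Multiply: C = A×B/255, rounded to nearest integer
R: 146×108/255 = 15768/255 ≈ 61.835 → 62
G: 106×34/255 = 3604/255 ≈ 14.133 → 14
B: 141×30/255 = 4230/255 ≈ 16.588 → 17
= RGB(62, 14, 17)


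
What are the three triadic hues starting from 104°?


Triadic: equally spaced at 120° intervals
H1 = 104°
H2 = (104 + 120) mod 360 = 224°
H3 = (104 + 240) mod 360 = 344°
Triadic = 104°, 224°, 344°


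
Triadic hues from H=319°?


Triadic: equally spaced at 120° intervals
H1 = 319°
H2 = (319 + 120) mod 360 = 79°
H3 = (319 + 240) mod 360 = 199°
Triadic = 319°, 79°, 199°


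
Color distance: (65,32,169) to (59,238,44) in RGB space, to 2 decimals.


d = √[(R₁-R₂)² + (G₁-G₂)² + (B₁-B₂)²]
d = √[(65-59)² + (32-238)² + (169-44)²]
d = √[36 + 42436 + 15625]
d = √58097
d ≈ 241.03


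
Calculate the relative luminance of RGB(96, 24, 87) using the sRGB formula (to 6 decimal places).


Linearize each channel (sRGB transfer function): c = v/255; c_lin = c/12.92 if c ≤ 0.04045, else ((c+0.055)/1.055)^2.4
  R: 96/255 ≈ 0.376471 > 0.04045 → ((0.376471+0.055)/1.055)^2.4 ≈ 0.116971
  G: 24/255 ≈ 0.094118 > 0.04045 → ((0.094118+0.055)/1.055)^2.4 ≈ 0.009134
  B: 87/255 ≈ 0.341176 > 0.04045 → ((0.341176+0.055)/1.055)^2.4 ≈ 0.095307
R_lin = 0.116971, G_lin = 0.009134, B_lin = 0.095307
L = 0.2126×R + 0.7152×G + 0.0722×B
L = 0.2126×0.116971 + 0.7152×0.009134 + 0.0722×0.095307
L ≈ 0.038282


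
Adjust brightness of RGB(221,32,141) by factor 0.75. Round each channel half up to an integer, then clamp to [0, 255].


Multiply each channel by 0.75, round half up, clamp to [0, 255]
R: 221×0.75 = 165.75 → round → 166
G: 32×0.75 = 24
B: 141×0.75 = 105.75 → round → 106
= RGB(166, 24, 106)


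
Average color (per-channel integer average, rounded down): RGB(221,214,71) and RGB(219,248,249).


Midpoint: each channel = ⌊(C₁+C₂)/2⌋
R: ⌊(221+219)/2⌋ = 220
G: ⌊(214+248)/2⌋ = 231
B: ⌊(71+249)/2⌋ = 160
= RGB(220, 231, 160)


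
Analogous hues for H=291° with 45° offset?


Base hue: 291°
Left analog: (291 - 45) mod 360 = 246°
Right analog: (291 + 45) mod 360 = 336°
Analogous hues = 246° and 336°


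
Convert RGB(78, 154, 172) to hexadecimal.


R = 78 → 4E (hex)
G = 154 → 9A (hex)
B = 172 → AC (hex)
Hex = #4E9AAC


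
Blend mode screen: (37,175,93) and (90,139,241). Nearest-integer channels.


Screen: C = 255 - (255-A)×(255-B)/255, rounded to nearest integer
R: 255 - (255-37)×(255-90)/255 = 255 - 35970/255 ≈ 255 - 141.059 = 113.941 → 114
G: 255 - (255-175)×(255-139)/255 = 255 - 9280/255 ≈ 255 - 36.392 = 218.608 → 219
B: 255 - (255-93)×(255-241)/255 = 255 - 2268/255 ≈ 255 - 8.894 = 246.106 → 246
= RGB(114, 219, 246)


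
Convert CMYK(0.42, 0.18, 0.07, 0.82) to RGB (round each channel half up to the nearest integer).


R = 255 × (1-C) × (1-K) = 255 × 0.58 × 0.18 = 26.622 → 27
G = 255 × (1-M) × (1-K) = 255 × 0.82 × 0.18 = 37.638 → 38
B = 255 × (1-Y) × (1-K) = 255 × 0.93 × 0.18 = 42.687 → 43
= RGB(27, 38, 43)


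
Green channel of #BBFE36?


Color: #BBFE36
R = BB = 187
G = FE = 254
B = 36 = 54
Green = 254


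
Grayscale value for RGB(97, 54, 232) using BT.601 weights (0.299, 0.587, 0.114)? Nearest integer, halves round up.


Gray = 0.299×R + 0.587×G + 0.114×B
Gray = 0.299×97 + 0.587×54 + 0.114×232
Gray = 29.003 + 31.698 + 26.448
Gray = 87.149 → round half up → 87
Gray = 87


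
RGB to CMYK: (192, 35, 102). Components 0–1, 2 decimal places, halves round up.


R'=192/255≈0.7529, G'=35/255≈0.1373, B'=102/255≈0.4000
K = 1 - max(R',G',B') = 1 - 192/255 = 63/255 = 0.24705… → 0.25
(1-R'-K)/(1-K) simplifies to (max-R)/max with max = 192:
C = (192-192)/192 = 0/192 = 0 → 0.00
M = (192-35)/192 = 157/192 = 0.81770… → 0.82
Y = (192-102)/192 = 90/192 = 0.46875 → 0.47
= CMYK(0.00, 0.82, 0.47, 0.25)


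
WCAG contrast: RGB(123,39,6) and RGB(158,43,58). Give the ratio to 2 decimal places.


Linearize each sRGB channel c=v/255: c/12.92 if c ≤ 0.04045 else ((c+0.055)/1.055)^2.4
L = 0.2126×R_lin + 0.7152×G_lin + 0.0722×B_lin
Color 1 (123,39,6):
  R=123: 123/255≈0.4824 > 0.04045 → ((0.4824+0.055)/1.055)^2.4 ≈ 0.19807
  G=39: 39/255≈0.1529 > 0.04045 → ((0.1529+0.055)/1.055)^2.4 ≈ 0.02029
  B=6: 6/255≈0.0235 ≤ 0.04045 → 0.0235/12.92 ≈ 0.00182
  L1 = 0.2126×0.19807 + 0.7152×0.02029 + 0.0722×0.00182 ≈ 0.05675
Color 2 (158,43,58):
  R=158: 158/255≈0.6196 > 0.04045 → ((0.6196+0.055)/1.055)^2.4 ≈ 0.34191
  G=43: 43/255≈0.1686 > 0.04045 → ((0.1686+0.055)/1.055)^2.4 ≈ 0.02416
  B=58: 58/255≈0.2275 > 0.04045 → ((0.2275+0.055)/1.055)^2.4 ≈ 0.04231
  L2 = 0.2126×0.34191 + 0.7152×0.02416 + 0.0722×0.04231 ≈ 0.09302
Lighter = 0.09302, Darker = 0.05675
Ratio = (L_lighter + 0.05) / (L_darker + 0.05)
Ratio = (0.09302 + 0.05) / (0.05675 + 0.05) = 0.14302 / 0.10675 ≈ 1.3398
Ratio ≈ 1.34:1


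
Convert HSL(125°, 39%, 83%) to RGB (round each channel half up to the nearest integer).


H=125°, S=0.39, L=0.83
C = (1-|2L-1|)×S = (1-|0.66|)×0.39 = 0.1326
H' = H/60 = 125/60 ≈ 2.0833; X = C×(1-|H' mod 2 - 1|) = 0.01105
m = L - C/2 = 0.83 - 0.0663 = 0.7637
Sector ⌊H'⌋ = 2 → (R',G',B') = (0.0, 0.1326, 0.01105)
RGB = ((R'+m)×255, (G'+m)×255, (B'+m)×255) = (194.7435, 228.5565, 197.56125)
Round half up → RGB(195, 229, 198)


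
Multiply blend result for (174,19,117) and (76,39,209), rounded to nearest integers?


Multiply: C = A×B/255, rounded to nearest integer
R: 174×76/255 = 13224/255 ≈ 51.859 → 52
G: 19×39/255 = 741/255 ≈ 2.906 → 3
B: 117×209/255 = 24453/255 ≈ 95.894 → 96
= RGB(52, 3, 96)


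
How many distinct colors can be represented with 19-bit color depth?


Colors = 2^bits = 2^19
= 524,288 colors


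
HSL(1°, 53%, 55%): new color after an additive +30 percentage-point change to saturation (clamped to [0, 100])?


Original S = 53%
Adjustment = +30 percentage points
New S = 53 + (30) = 83
Clamp to [0, 100] → 83
= HSL(1°, 83%, 55%)


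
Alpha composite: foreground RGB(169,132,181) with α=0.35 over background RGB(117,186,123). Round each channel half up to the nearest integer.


C = α×F + (1-α)×B, with 1-α = 0.65
R: 0.35×169 + 0.65×117 = 59.15 + 76.05 = 135.20 → 135
G: 0.35×132 + 0.65×186 = 46.20 + 120.90 = 167.10 → 167
B: 0.35×181 + 0.65×123 = 63.35 + 79.95 = 143.30 → 143
= RGB(135, 167, 143)


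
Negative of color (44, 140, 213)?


Invert: (255-R, 255-G, 255-B)
R: 255-44 = 211
G: 255-140 = 115
B: 255-213 = 42
= RGB(211, 115, 42)


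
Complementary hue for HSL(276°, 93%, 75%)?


Complement = opposite side of color wheel = hue + 180°
H' = (276 + 180) mod 360 = 96°
S and L unchanged.
= HSL(96°, 93%, 75%)


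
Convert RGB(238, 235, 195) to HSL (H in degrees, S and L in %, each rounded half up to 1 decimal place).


Normalize: R'=238/255≈0.9333, G'=235/255≈0.9216, B'=195/255≈0.7647
Max=238/255, Min=195/255, Δ=Max-Min=43/255
L = (Max+Min)/2 = (238+195)/510 = 433/510 = 0.84901… → L = 84.9%
L > 0.5 → S = Δ/(2-Max-Min) = 43/(510-238-195) = 43/77 = 0.55844… → S = 55.8%
(the 1/255 factors cancel in S and H, so raw channel differences can be used)
Max is R' → H = 60 × (((G-B)/Δ) mod 6) = 60 × (((235-195)/43) mod 6)
  40/43 = 0.9302…
  H = 60 × 0.9302… = 55.813…° → H = 55.8°
= HSL(55.8°, 55.8%, 84.9%)


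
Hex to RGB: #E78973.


E7 → 231 (R)
89 → 137 (G)
73 → 115 (B)
= RGB(231, 137, 115)


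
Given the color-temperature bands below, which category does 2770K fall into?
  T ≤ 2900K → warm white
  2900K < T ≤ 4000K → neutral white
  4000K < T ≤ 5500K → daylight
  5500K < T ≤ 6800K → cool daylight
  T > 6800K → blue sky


Temperature: 2770K
2770K ≤ 2900K → warm white
Classification: warm white


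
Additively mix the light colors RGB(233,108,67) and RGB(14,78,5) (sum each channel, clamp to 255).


Additive: each channel = min(255, C₁+C₂)
R: 233+14 = 247 → 247
G: 108+78 = 186 → 186
B: 67+5 = 72 → 72
= RGB(247, 186, 72)


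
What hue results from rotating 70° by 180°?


New hue = (H + rotation) mod 360
New hue = (70 + 180) mod 360
= 250 mod 360
= 250°


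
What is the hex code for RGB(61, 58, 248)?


R = 61 → 3D (hex)
G = 58 → 3A (hex)
B = 248 → F8 (hex)
Hex = #3D3AF8


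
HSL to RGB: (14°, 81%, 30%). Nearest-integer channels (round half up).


H=14°, S=0.81, L=0.30
C = (1-|2L-1|)×S = (1-|-0.40|)×0.81 = 0.486
H' = H/60 = 14/60 ≈ 0.2333; X = C×(1-|H' mod 2 - 1|) = 0.1134
m = L - C/2 = 0.30 - 0.243 = 0.057
Sector ⌊H'⌋ = 0 → (R',G',B') = (0.486, 0.1134, 0.0)
RGB = ((R'+m)×255, (G'+m)×255, (B'+m)×255) = (138.465, 43.452, 14.535)
Round half up → RGB(138, 43, 15)


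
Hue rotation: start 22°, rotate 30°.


New hue = (H + rotation) mod 360
New hue = (22 + 30) mod 360
= 52 mod 360
= 52°


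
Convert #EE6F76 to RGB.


EE → 238 (R)
6F → 111 (G)
76 → 118 (B)
= RGB(238, 111, 118)


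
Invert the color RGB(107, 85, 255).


Invert: (255-R, 255-G, 255-B)
R: 255-107 = 148
G: 255-85 = 170
B: 255-255 = 0
= RGB(148, 170, 0)


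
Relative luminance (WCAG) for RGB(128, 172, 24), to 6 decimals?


Linearize each channel (sRGB transfer function): c = v/255; c_lin = c/12.92 if c ≤ 0.04045, else ((c+0.055)/1.055)^2.4
  R: 128/255 ≈ 0.501961 > 0.04045 → ((0.501961+0.055)/1.055)^2.4 ≈ 0.215861
  G: 172/255 ≈ 0.674510 > 0.04045 → ((0.674510+0.055)/1.055)^2.4 ≈ 0.412543
  B: 24/255 ≈ 0.094118 > 0.04045 → ((0.094118+0.055)/1.055)^2.4 ≈ 0.009134
R_lin = 0.215861, G_lin = 0.412543, B_lin = 0.009134
L = 0.2126×R + 0.7152×G + 0.0722×B
L = 0.2126×0.215861 + 0.7152×0.412543 + 0.0722×0.009134
L ≈ 0.341602


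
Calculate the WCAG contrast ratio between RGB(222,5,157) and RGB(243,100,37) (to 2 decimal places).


Linearize each sRGB channel c=v/255: c/12.92 if c ≤ 0.04045 else ((c+0.055)/1.055)^2.4
L = 0.2126×R_lin + 0.7152×G_lin + 0.0722×B_lin
Color 1 (222,5,157):
  R=222: 222/255≈0.8706 > 0.04045 → ((0.8706+0.055)/1.055)^2.4 ≈ 0.73046
  G=5: 5/255≈0.0196 ≤ 0.04045 → 0.0196/12.92 ≈ 0.00152
  B=157: 157/255≈0.6157 > 0.04045 → ((0.6157+0.055)/1.055)^2.4 ≈ 0.33716
  L1 = 0.2126×0.73046 + 0.7152×0.00152 + 0.0722×0.33716 ≈ 0.18072
Color 2 (243,100,37):
  R=243: 243/255≈0.9529 > 0.04045 → ((0.9529+0.055)/1.055)^2.4 ≈ 0.89627
  G=100: 100/255≈0.3922 > 0.04045 → ((0.3922+0.055)/1.055)^2.4 ≈ 0.12744
  B=37: 37/255≈0.1451 > 0.04045 → ((0.1451+0.055)/1.055)^2.4 ≈ 0.01850
  L2 = 0.2126×0.89627 + 0.7152×0.12744 + 0.0722×0.01850 ≈ 0.28303
Lighter = 0.28303, Darker = 0.18072
Ratio = (L_lighter + 0.05) / (L_darker + 0.05)
Ratio = (0.28303 + 0.05) / (0.18072 + 0.05) = 0.33303 / 0.23072 ≈ 1.4434
Ratio ≈ 1.44:1


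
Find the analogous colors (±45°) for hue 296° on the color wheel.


Base hue: 296°
Left analog: (296 - 45) mod 360 = 251°
Right analog: (296 + 45) mod 360 = 341°
Analogous hues = 251° and 341°


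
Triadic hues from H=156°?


Triadic: equally spaced at 120° intervals
H1 = 156°
H2 = (156 + 120) mod 360 = 276°
H3 = (156 + 240) mod 360 = 36°
Triadic = 156°, 276°, 36°


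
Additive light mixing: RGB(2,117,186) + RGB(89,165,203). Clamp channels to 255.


Additive: each channel = min(255, C₁+C₂)
R: 2+89 = 91 → 91
G: 117+165 = 282 → 255
B: 186+203 = 389 → 255
= RGB(91, 255, 255)


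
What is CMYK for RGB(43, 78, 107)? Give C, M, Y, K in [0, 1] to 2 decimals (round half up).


R'=43/255≈0.1686, G'=78/255≈0.3059, B'=107/255≈0.4196
K = 1 - max(R',G',B') = 1 - 107/255 = 148/255 = 0.58039… → 0.58
(1-R'-K)/(1-K) simplifies to (max-R)/max with max = 107:
C = (107-43)/107 = 64/107 = 0.59813… → 0.60
M = (107-78)/107 = 29/107 = 0.27102… → 0.27
Y = (107-107)/107 = 0/107 = 0 → 0.00
= CMYK(0.60, 0.27, 0.00, 0.58)


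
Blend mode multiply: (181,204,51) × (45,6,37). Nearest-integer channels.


Multiply: C = A×B/255, rounded to nearest integer
R: 181×45/255 = 8145/255 ≈ 31.941 → 32
G: 204×6/255 = 1224/255 ≈ 4.800 → 5
B: 51×37/255 = 1887/255 ≈ 7.400 → 7
= RGB(32, 5, 7)


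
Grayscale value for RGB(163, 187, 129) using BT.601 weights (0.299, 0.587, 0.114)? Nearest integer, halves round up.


Gray = 0.299×R + 0.587×G + 0.114×B
Gray = 0.299×163 + 0.587×187 + 0.114×129
Gray = 48.737 + 109.769 + 14.706
Gray = 173.212 → round half up → 173
Gray = 173


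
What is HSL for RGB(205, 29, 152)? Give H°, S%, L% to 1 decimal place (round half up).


Normalize: R'=205/255≈0.8039, G'=29/255≈0.1137, B'=152/255≈0.5961
Max=205/255, Min=29/255, Δ=Max-Min=176/255
L = (Max+Min)/2 = (205+29)/510 = 234/510 = 0.45882… → L = 45.9%
L ≤ 0.5 → S = Δ/(Max+Min) = 176/(205+29) = 176/234 = 0.75213… → S = 75.2%
(the 1/255 factors cancel in S and H, so raw channel differences can be used)
Max is R' → H = 60 × (((G-B)/Δ) mod 6) = 60 × (((29-152)/176) mod 6)
  (-123)/176 = -0.6988…; negative, so add 6 → 5.3011…
  H = 60 × 5.3011… = 318.068…° → H = 318.1°
= HSL(318.1°, 75.2%, 45.9%)


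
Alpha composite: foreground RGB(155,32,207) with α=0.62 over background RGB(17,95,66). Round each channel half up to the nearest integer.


C = α×F + (1-α)×B, with 1-α = 0.38
R: 0.62×155 + 0.38×17 = 96.10 + 6.46 = 102.56 → 103
G: 0.62×32 + 0.38×95 = 19.84 + 36.10 = 55.94 → 56
B: 0.62×207 + 0.38×66 = 128.34 + 25.08 = 153.42 → 153
= RGB(103, 56, 153)


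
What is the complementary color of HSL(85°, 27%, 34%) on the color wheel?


Complement = opposite side of color wheel = hue + 180°
H' = (85 + 180) mod 360 = 265°
S and L unchanged.
= HSL(265°, 27%, 34%)


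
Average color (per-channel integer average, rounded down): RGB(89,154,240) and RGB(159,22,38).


Midpoint: each channel = ⌊(C₁+C₂)/2⌋
R: ⌊(89+159)/2⌋ = 124
G: ⌊(154+22)/2⌋ = 88
B: ⌊(240+38)/2⌋ = 139
= RGB(124, 88, 139)


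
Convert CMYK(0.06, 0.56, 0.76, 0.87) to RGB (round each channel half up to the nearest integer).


R = 255 × (1-C) × (1-K) = 255 × 0.94 × 0.13 = 31.161 → 31
G = 255 × (1-M) × (1-K) = 255 × 0.44 × 0.13 = 14.586 → 15
B = 255 × (1-Y) × (1-K) = 255 × 0.24 × 0.13 = 7.956 → 8
= RGB(31, 15, 8)


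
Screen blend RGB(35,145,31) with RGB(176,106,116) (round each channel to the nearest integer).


Screen: C = 255 - (255-A)×(255-B)/255, rounded to nearest integer
R: 255 - (255-35)×(255-176)/255 = 255 - 17380/255 ≈ 255 - 68.157 = 186.843 → 187
G: 255 - (255-145)×(255-106)/255 = 255 - 16390/255 ≈ 255 - 64.275 = 190.725 → 191
B: 255 - (255-31)×(255-116)/255 = 255 - 31136/255 ≈ 255 - 122.102 = 132.898 → 133
= RGB(187, 191, 133)


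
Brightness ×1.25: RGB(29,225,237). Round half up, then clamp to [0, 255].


Multiply each channel by 1.25, round half up, clamp to [0, 255]
R: 29×1.25 = 36.25 → round → 36
G: 225×1.25 = 281.25 → round → 281 → clamp → 255
B: 237×1.25 = 296.25 → round → 296 → clamp → 255
= RGB(36, 255, 255)


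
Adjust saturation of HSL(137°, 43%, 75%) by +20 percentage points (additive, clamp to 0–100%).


Original S = 43%
Adjustment = +20 percentage points
New S = 43 + (20) = 63
Clamp to [0, 100] → 63
= HSL(137°, 63%, 75%)


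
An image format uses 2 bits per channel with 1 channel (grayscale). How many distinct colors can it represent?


Total bits = 2 bits/channel × 1 channels = 2 bits
Distinct colors = 2^2
= 4 colors


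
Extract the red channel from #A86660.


Color: #A86660
R = A8 = 168
G = 66 = 102
B = 60 = 96
Red = 168


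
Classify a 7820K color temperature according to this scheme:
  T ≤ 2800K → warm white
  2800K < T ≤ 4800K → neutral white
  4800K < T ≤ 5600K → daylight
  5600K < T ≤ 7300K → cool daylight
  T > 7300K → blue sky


Temperature: 7820K
7820K > 7300K → blue sky
Classification: blue sky


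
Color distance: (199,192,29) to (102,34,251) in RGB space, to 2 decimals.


d = √[(R₁-R₂)² + (G₁-G₂)² + (B₁-B₂)²]
d = √[(199-102)² + (192-34)² + (29-251)²]
d = √[9409 + 24964 + 49284]
d = √83657
d ≈ 289.24


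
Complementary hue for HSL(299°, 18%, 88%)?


Complement = opposite side of color wheel = hue + 180°
H' = (299 + 180) mod 360 = 119°
S and L unchanged.
= HSL(119°, 18%, 88%)


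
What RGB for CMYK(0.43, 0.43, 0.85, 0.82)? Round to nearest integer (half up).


R = 255 × (1-C) × (1-K) = 255 × 0.57 × 0.18 = 26.163 → 26
G = 255 × (1-M) × (1-K) = 255 × 0.57 × 0.18 = 26.163 → 26
B = 255 × (1-Y) × (1-K) = 255 × 0.15 × 0.18 = 6.885 → 7
= RGB(26, 26, 7)


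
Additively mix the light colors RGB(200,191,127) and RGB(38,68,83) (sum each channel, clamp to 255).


Additive: each channel = min(255, C₁+C₂)
R: 200+38 = 238 → 238
G: 191+68 = 259 → 255
B: 127+83 = 210 → 210
= RGB(238, 255, 210)


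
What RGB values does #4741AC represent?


47 → 71 (R)
41 → 65 (G)
AC → 172 (B)
= RGB(71, 65, 172)
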